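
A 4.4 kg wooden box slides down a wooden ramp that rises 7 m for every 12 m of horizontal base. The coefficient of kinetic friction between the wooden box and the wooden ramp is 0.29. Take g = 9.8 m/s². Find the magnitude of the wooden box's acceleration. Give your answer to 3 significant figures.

Resolving the weight along the incline: the component pulling the wooden box down the slope is mg sin 30.26° = 4.4 × 9.8 × 0.5039 = 21.728 N, and the normal force is N = mg cos 30.26° = 4.4 × 9.8 × 0.8638 = 37.247 N.
Kinetic friction acts up the slope with magnitude f = μN = 0.29 × 37.247 = 10.802 N.
Net force along the incline is 21.728 − 10.802 = 10.926 N, so a = 10.926 / 4.4 = 2.4832 m/s².

2.48 m/s²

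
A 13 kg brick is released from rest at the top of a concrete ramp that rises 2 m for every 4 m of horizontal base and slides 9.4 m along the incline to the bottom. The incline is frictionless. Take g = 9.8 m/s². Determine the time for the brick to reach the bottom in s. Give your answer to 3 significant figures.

2.07 s

The weight component along the incline is mg sin 26.57° = 56.975 N and the normal force is N = mg cos 26.57° = 113.950 N.
With no friction, a = g sin 26.57° = 4.3827 m/s².
Starting from rest, L = ½at², so t = √(2L/a) = √(2 × 9.4 / 4.3827) = 2.0711 s.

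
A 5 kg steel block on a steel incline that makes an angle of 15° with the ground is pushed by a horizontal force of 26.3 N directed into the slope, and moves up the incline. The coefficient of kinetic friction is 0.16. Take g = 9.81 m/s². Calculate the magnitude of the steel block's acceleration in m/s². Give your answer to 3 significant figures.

0.808 m/s²

The horizontal push has components F cos 15° = 26.3 × 0.9659 = 25.403 N up the incline and F sin 15° = 26.3 × 0.2588 = 6.806 N pressing into the surface.
The normal force is therefore N = mg cos 15° + F sin 15° = 47.377 + 6.806 = 54.183 N, and kinetic friction down the slope is μN = 0.16 × 54.183 = 8.669 N.
Along the incline: F cos 15° − mg sin 15° − μN = ma, so 25.403 − 12.694 − 8.669 = 5 a, giving a = 0.8080 m/s².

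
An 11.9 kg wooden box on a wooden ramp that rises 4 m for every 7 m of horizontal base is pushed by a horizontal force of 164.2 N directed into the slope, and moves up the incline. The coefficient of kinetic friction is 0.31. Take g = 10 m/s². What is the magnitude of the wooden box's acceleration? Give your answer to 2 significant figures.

2.2 m/s²

The horizontal push has components F cos 29.74° = 164.2 × 0.8682 = 142.558 N up the incline and F sin 29.74° = 164.2 × 0.4961 = 81.460 N pressing into the surface.
The normal force is therefore N = mg cos 29.74° + F sin 29.74° = 103.316 + 81.460 = 184.776 N, and kinetic friction down the slope is μN = 0.31 × 184.776 = 57.281 N.
Along the incline: F cos 29.74° − mg sin 29.74° − μN = ma, so 142.558 − 59.036 − 57.281 = 11.9 a, giving a = 2.2051 m/s².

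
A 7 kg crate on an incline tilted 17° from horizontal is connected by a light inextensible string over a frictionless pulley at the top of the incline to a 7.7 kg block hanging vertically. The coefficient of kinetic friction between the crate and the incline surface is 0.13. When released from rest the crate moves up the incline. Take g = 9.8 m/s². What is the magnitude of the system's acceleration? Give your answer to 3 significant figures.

3.19 m/s²

For the crate on the incline: the weight component along the slope is m₁g sin 17° = 7 × 9.8 × 0.2924 = 20.059 N and the normal force is N = m₁g cos 17° = 65.603 N.
Kinetic friction opposes the crate's motion up the incline: f = μN = 0.13 × 65.603 = 8.528 N acting down the slope.
Newton's second law for the crate (up-slope positive): T − 20.059 − 8.528 = 7 a. For the hanging block (downward positive): 7.7 × 9.8 − T = 7.7 a.
Adding the two equations eliminates T: 46.873 = 14.7 a, so a = 3.1886 m/s².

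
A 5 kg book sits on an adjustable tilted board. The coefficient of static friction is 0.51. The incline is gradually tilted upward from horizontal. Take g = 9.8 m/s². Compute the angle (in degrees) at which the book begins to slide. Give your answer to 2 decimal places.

At the threshold of sliding, static friction is at its maximum μ_s N and exactly balances the weight component along the incline: mg sin θ = μ_s mg cos θ.
Hence tan θ = μ_s = 0.51, so θ = arctan(0.51) = 27.0216°.

27.02°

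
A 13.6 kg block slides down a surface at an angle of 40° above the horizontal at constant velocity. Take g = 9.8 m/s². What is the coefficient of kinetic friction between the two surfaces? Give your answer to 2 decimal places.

0.84

At constant velocity the net force along the incline is zero: mg sin 40° = μ mg cos 40°.
So μ = tan 40° = 0.6428 / 0.7660 = 0.8392.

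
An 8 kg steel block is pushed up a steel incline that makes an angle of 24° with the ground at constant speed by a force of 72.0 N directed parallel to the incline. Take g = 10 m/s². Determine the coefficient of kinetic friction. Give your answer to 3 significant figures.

At constant speed ΣF = 0 along the incline. The applied 72.0 N acts up the slope; the weight component mg sin 24° = 32.539 N and kinetic friction μN both act down the slope.
So 72.0 = 32.539 + μ × 73.084, giving μ = (72.0 − 32.539) / 73.084 = 0.5399.

0.540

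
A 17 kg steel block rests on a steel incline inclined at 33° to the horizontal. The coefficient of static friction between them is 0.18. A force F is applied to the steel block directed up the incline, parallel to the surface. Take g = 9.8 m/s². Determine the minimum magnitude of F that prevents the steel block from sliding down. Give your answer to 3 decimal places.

65.587 N

The normal force is N = mg cos 33° = 139.723 N. With F at its minimum the steel block is on the verge of sliding down, so static friction is at its maximum μ_s N = 0.18 × 139.723 = 25.150 N and acts up the slope.
Equilibrium along the incline: F + μ_s N = mg sin 33°, so F = 90.737 − 25.150 = 65.587 N.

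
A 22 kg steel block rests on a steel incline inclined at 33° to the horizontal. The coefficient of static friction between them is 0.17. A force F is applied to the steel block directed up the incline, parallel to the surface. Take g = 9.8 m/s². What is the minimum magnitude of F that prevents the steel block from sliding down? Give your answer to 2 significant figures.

The normal force is N = mg cos 33° = 180.817 N. With F at its minimum the steel block is on the verge of sliding down, so static friction is at its maximum μ_s N = 0.17 × 180.817 = 30.739 N and acts up the slope.
Equilibrium along the incline: F + μ_s N = mg sin 33°, so F = 117.424 − 30.739 = 86.685 N.

87 N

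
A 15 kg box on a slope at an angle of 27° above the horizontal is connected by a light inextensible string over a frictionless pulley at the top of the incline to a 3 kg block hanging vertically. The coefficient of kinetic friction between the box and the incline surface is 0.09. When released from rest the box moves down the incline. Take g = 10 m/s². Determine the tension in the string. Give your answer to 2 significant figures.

For the box on the incline: the weight component along the slope is m₁g sin 27° = 15 × 10 × 0.4540 = 68.100 N and the normal force is N = m₁g cos 27° = 133.651 N.
Kinetic friction opposes the box's motion down the incline: f = μN = 0.09 × 133.651 = 12.029 N acting up the slope.
Newton's second law for the box (down-slope positive): 68.100 − 12.029 − T = 15 a. For the hanging block (upward positive): T − 3 × 10 = 3 a.
Adding the two equations eliminates T: 26.071 = 18 a, so a = 1.4484 m/s².
Then from the hanging block's equation, T = 3 × (10 + 1.4484) = 34.345 N.

34 N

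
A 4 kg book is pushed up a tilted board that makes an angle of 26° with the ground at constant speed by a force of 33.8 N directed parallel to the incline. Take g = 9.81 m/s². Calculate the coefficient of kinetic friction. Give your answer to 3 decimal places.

At constant speed ΣF = 0 along the incline. The applied 33.8 N acts up the slope; the weight component mg sin 26° = 17.202 N and kinetic friction μN both act down the slope.
So 33.8 = 17.202 + μ × 35.269, giving μ = (33.8 − 17.202) / 35.269 = 0.4706.

0.471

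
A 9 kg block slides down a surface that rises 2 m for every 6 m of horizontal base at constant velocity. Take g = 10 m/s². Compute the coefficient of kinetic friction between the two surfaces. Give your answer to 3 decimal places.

0.333

At constant velocity the net force along the incline is zero: mg sin 18.43° = μ mg cos 18.43°.
So μ = tan 18.43° = 0.3162 / 0.9487 = 0.3333.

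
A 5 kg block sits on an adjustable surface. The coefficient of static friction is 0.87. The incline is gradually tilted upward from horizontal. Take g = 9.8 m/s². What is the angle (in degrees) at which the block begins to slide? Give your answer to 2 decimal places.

41.02°

At the threshold of sliding, static friction is at its maximum μ_s N and exactly balances the weight component along the incline: mg sin θ = μ_s mg cos θ.
Hence tan θ = μ_s = 0.87, so θ = arctan(0.87) = 41.0233°.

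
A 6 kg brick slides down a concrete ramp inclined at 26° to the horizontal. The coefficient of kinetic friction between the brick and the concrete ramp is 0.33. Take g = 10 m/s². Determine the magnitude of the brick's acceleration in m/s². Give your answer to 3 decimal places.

1.418 m/s²

Resolving the weight along the incline: the component pulling the brick down the slope is mg sin 26° = 6 × 10 × 0.4384 = 26.304 N, and the normal force is N = mg cos 26° = 6 × 10 × 0.8988 = 53.928 N.
Kinetic friction acts up the slope with magnitude f = μN = 0.33 × 53.928 = 17.796 N.
Net force along the incline is 26.304 − 17.796 = 8.508 N, so a = 8.508 / 6 = 1.4180 m/s².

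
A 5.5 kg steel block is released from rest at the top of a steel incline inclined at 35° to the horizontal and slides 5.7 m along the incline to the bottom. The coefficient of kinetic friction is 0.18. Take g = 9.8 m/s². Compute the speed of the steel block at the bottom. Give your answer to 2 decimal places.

The weight component along the incline is mg sin 35° = 30.916 N and the normal force is N = mg cos 35° = 44.152 N.
Friction up the slope is f = μN = 0.18 × 44.152 = 7.947 N, so the net downslope force is 30.916 − 7.947 = 22.969 N and a = 22.969 / 5.5 = 4.1762 m/s².
Starting from rest over a distance of 5.7 m, v² = 2aL = 2 × 4.1762 × 5.7 = 47.6087, so v = 6.8999 m/s.

6.90 m/s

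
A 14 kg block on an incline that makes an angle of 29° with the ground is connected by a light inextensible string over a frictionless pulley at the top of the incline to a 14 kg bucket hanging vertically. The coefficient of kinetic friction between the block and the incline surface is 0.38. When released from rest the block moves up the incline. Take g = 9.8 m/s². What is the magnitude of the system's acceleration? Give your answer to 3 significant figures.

For the block on the incline: the weight component along the slope is m₁g sin 29° = 14 × 9.8 × 0.4848 = 66.515 N and the normal force is N = m₁g cos 29° = 119.998 N.
Kinetic friction opposes the block's motion up the incline: f = μN = 0.38 × 119.998 = 45.599 N acting down the slope.
Newton's second law for the block (up-slope positive): T − 66.515 − 45.599 = 14 a. For the hanging bucket (downward positive): 14 × 9.8 − T = 14 a.
Adding the two equations eliminates T: 25.086 = 28 a, so a = 0.8959 m/s².

0.896 m/s²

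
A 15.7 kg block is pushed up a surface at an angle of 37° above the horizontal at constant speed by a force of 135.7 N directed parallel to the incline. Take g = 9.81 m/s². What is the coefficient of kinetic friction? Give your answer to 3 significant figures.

At constant speed ΣF = 0 along the incline. The applied 135.7 N acts up the slope; the weight component mg sin 37° = 92.690 N and kinetic friction μN both act down the slope.
So 135.7 = 92.690 + μ × 123.003, giving μ = (135.7 − 92.690) / 123.003 = 0.3497.

0.350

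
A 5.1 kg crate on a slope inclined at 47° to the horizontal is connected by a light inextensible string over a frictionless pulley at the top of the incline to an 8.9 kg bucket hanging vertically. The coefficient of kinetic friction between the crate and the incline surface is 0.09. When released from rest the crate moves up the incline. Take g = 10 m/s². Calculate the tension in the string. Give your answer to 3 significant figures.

58.1 N

For the crate on the incline: the weight component along the slope is m₁g sin 47° = 5.1 × 10 × 0.7314 = 37.301 N and the normal force is N = m₁g cos 47° = 34.782 N.
Kinetic friction opposes the crate's motion up the incline: f = μN = 0.09 × 34.782 = 3.130 N acting down the slope.
Newton's second law for the crate (up-slope positive): T − 37.301 − 3.130 = 5.1 a. For the hanging bucket (downward positive): 8.9 × 10 − T = 8.9 a.
Adding the two equations eliminates T: 48.569 = 14 a, so a = 3.4692 m/s².
Then from the hanging bucket's equation, T = 8.9 × (10 − 3.4692) = 58.124 N.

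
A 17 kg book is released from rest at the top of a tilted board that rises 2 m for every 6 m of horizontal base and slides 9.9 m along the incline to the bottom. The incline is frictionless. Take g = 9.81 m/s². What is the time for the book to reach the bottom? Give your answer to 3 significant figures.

The weight component along the incline is mg sin 18.43° = 52.737 N and the normal force is N = mg cos 18.43° = 158.212 N.
With no friction, a = g sin 18.43° = 3.1022 m/s².
Starting from rest, L = ½at², so t = √(2L/a) = √(2 × 9.9 / 3.1022) = 2.5264 s.

2.53 s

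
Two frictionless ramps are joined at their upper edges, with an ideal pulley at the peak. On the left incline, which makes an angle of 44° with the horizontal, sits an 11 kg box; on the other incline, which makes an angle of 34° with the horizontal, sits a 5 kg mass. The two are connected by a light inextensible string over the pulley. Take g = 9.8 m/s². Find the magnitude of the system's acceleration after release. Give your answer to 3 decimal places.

2.968 m/s²

Resolve each weight along its own incline: the 11 kg mass has component 11 × 9.8 × sin 44° = 74.884 N down its slope, and the 5 kg mass has 5 × 9.8 × sin 34° = 27.400 N down its slope.
The 11 kg side's 74.884 N exceeds the other side's 27.400 N, so that mass slides down and the 5 kg mass slides up. Taking that direction as positive, Newton's second law for the whole system gives 74.884 − 27.400 = (11 + 5) a, so a = 47.484 / 16 = 2.9678 m/s².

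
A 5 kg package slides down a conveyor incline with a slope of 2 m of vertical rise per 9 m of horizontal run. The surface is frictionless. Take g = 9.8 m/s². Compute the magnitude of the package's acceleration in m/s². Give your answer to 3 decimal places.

Resolving the weight along the incline: the component pulling the package down the slope is mg sin 12.53° = 5 × 9.8 × 0.2169 = 10.628 N, and the normal force is N = mg cos 12.53° = 5 × 9.8 × 0.9762 = 47.834 N.
With no friction the net force along the incline is 10.628 N, so a = g sin 12.53° = 10.628 / 5 = 2.1256 m/s².

2.126 m/s²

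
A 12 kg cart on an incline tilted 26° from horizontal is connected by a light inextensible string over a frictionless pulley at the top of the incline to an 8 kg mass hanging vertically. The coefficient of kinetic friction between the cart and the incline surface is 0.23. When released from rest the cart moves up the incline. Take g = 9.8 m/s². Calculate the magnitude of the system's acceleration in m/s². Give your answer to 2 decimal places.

For the cart on the incline: the weight component along the slope is m₁g sin 26° = 12 × 9.8 × 0.4384 = 51.556 N and the normal force is N = m₁g cos 26° = 105.698 N.
Kinetic friction opposes the cart's motion up the incline: f = μN = 0.23 × 105.698 = 24.311 N acting down the slope.
Newton's second law for the cart (up-slope positive): T − 51.556 − 24.311 = 12 a. For the hanging mass (downward positive): 8 × 9.8 − T = 8 a.
Adding the two equations eliminates T: 2.533 = 20 a, so a = 0.1266 m/s².

0.13 m/s²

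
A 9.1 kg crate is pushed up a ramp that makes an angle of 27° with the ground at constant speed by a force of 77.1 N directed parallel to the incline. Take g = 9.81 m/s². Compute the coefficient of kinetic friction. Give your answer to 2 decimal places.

At constant speed ΣF = 0 along the incline. The applied 77.1 N acts up the slope; the weight component mg sin 27° = 40.528 N and kinetic friction μN both act down the slope.
So 77.1 = 40.528 + μ × 79.541, giving μ = (77.1 − 40.528) / 79.541 = 0.4598.

0.46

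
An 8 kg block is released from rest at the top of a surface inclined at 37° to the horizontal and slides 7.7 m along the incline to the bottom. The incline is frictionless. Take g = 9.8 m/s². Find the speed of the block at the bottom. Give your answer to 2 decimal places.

The weight component along the incline is mg sin 37° = 47.182 N and the normal force is N = mg cos 37° = 62.613 N.
With no friction, a = g sin 37° = 5.8978 m/s².
Starting from rest over a distance of 7.7 m, v² = 2aL = 2 × 5.8978 × 7.7 = 90.8261, so v = 9.5303 m/s.

9.53 m/s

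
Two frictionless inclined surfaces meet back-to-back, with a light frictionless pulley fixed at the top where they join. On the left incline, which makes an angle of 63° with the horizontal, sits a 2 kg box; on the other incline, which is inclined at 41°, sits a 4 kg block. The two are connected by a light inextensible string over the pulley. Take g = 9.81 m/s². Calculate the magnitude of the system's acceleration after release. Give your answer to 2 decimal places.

1.38 m/s²

Resolve each weight along its own incline: the 2 kg mass has component 2 × 9.81 × sin 63° = 17.482 N down its slope, and the 4 kg mass has 4 × 9.81 × sin 41° = 25.744 N down its slope.
The 4 kg side's 25.744 N exceeds the other side's 17.482 N, so that mass slides down and the 2 kg mass slides up. Taking that direction as positive, Newton's second law for the whole system gives 25.744 − 17.482 = (2 + 4) a, so a = 8.262 / 6 = 1.3770 m/s².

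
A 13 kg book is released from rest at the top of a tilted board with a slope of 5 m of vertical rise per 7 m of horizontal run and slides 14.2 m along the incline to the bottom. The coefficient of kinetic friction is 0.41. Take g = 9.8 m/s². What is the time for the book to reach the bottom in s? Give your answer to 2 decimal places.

3.42 s

The weight component along the incline is mg sin 35.54° = 74.050 N and the normal force is N = mg cos 35.54° = 103.670 N.
Friction up the slope is f = μN = 0.41 × 103.670 = 42.505 N, so the net downslope force is 74.050 − 42.505 = 31.545 N and a = 31.545 / 13 = 2.4265 m/s².
Starting from rest, L = ½at², so t = √(2L/a) = √(2 × 14.2 / 2.4265) = 3.4211 s.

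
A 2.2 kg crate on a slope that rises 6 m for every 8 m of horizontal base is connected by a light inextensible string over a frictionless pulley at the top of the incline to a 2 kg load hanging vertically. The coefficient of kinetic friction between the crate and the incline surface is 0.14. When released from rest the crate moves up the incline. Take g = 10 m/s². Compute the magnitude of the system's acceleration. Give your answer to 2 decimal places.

For the crate on the incline: the weight component along the slope is m₁g sin 36.87° = 2.2 × 10 × 0.6000 = 13.200 N and the normal force is N = m₁g cos 36.87° = 17.600 N.
Kinetic friction opposes the crate's motion up the incline: f = μN = 0.14 × 17.600 = 2.464 N acting down the slope.
Newton's second law for the crate (up-slope positive): T − 13.200 − 2.464 = 2.2 a. For the hanging load (downward positive): 2 × 10 − T = 2 a.
Adding the two equations eliminates T: 4.336 = 4.2 a, so a = 1.0324 m/s².

1.03 m/s²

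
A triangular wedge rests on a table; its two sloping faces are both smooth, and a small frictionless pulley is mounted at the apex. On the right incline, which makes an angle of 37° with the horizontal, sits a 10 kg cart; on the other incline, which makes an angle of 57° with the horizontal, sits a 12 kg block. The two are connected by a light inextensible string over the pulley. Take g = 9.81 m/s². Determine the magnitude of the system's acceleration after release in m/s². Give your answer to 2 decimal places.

Resolve each weight along its own incline: the 10 kg mass has component 10 × 9.81 × sin 37° = 59.038 N down its slope, and the 12 kg mass has 12 × 9.81 × sin 57° = 98.728 N down its slope.
The 12 kg side's 98.728 N exceeds the other side's 59.038 N, so that mass slides down and the 10 kg mass slides up. Taking that direction as positive, Newton's second law for the whole system gives 98.728 − 59.038 = (10 + 12) a, so a = 39.690 / 22 = 1.8041 m/s².

1.80 m/s²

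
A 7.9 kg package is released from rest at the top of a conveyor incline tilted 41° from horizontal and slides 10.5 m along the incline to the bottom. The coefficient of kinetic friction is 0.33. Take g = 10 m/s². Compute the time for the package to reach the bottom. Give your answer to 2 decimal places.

2.27 s

The weight component along the incline is mg sin 41° = 51.829 N and the normal force is N = mg cos 41° = 59.622 N.
Friction up the slope is f = μN = 0.33 × 59.622 = 19.675 N, so the net downslope force is 51.829 − 19.675 = 32.154 N and a = 32.154 / 7.9 = 4.0701 m/s².
Starting from rest, L = ½at², so t = √(2L/a) = √(2 × 10.5 / 4.0701) = 2.2715 s.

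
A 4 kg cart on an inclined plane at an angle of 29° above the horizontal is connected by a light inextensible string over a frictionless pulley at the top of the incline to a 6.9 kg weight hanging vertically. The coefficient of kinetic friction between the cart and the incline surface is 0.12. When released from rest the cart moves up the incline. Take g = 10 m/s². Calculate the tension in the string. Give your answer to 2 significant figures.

For the cart on the incline: the weight component along the slope is m₁g sin 29° = 4 × 10 × 0.4848 = 19.392 N and the normal force is N = m₁g cos 29° = 34.985 N.
Kinetic friction opposes the cart's motion up the incline: f = μN = 0.12 × 34.985 = 4.198 N acting down the slope.
Newton's second law for the cart (up-slope positive): T − 19.392 − 4.198 = 4 a. For the hanging weight (downward positive): 6.9 × 10 − T = 6.9 a.
Adding the two equations eliminates T: 45.410 = 10.9 a, so a = 4.1661 m/s².
Then from the hanging weight's equation, T = 6.9 × (10 − 4.1661) = 40.254 N.

40 N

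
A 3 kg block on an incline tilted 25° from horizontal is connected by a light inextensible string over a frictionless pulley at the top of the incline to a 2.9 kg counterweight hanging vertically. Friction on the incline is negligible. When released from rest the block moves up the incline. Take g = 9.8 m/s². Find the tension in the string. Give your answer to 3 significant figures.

20.6 N

For the block on the incline: the weight component along the slope is m₁g sin 25° = 3 × 9.8 × 0.4226 = 12.424 N and the normal force is N = m₁g cos 25° = 26.645 N.
Newton's second law for the block (up-slope positive): T − 12.424 = 3 a. For the hanging counterweight (downward positive): 2.9 × 9.8 − T = 2.9 a.
Adding the two equations eliminates T: 15.996 = 5.9 a, so a = 2.7112 m/s².
Then from the hanging counterweight's equation, T = 2.9 × (9.8 − 2.7112) = 20.558 N.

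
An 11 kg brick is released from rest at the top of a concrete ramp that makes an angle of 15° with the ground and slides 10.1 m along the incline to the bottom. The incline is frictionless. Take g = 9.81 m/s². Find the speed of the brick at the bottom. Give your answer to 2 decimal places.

The weight component along the incline is mg sin 15° = 27.929 N and the normal force is N = mg cos 15° = 104.233 N.
With no friction, a = g sin 15° = 2.5390 m/s².
Starting from rest over a distance of 10.1 m, v² = 2aL = 2 × 2.5390 × 10.1 = 51.2878, so v = 7.1616 m/s.

7.16 m/s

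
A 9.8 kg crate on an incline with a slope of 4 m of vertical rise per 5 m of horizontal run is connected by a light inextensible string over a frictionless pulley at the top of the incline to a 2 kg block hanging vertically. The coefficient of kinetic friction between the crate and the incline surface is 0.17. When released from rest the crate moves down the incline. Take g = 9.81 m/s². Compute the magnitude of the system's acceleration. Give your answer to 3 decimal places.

For the crate on the incline: the weight component along the slope is m₁g sin 38.66° = 9.8 × 9.81 × 0.6247 = 60.057 N and the normal force is N = m₁g cos 38.66° = 75.071 N.
Kinetic friction opposes the crate's motion down the incline: f = μN = 0.17 × 75.071 = 12.762 N acting up the slope.
Newton's second law for the crate (down-slope positive): 60.057 − 12.762 − T = 9.8 a. For the hanging block (upward positive): T − 2 × 9.81 = 2 a.
Adding the two equations eliminates T: 27.675 = 11.8 a, so a = 2.3453 m/s².

2.345 m/s²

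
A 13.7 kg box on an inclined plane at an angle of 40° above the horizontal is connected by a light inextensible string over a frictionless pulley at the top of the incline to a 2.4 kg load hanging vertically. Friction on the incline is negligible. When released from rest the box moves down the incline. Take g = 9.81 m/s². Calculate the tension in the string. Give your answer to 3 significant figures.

32.9 N

For the box on the incline: the weight component along the slope is m₁g sin 40° = 13.7 × 9.81 × 0.6428 = 86.390 N and the normal force is N = m₁g cos 40° = 102.954 N.
Newton's second law for the box (down-slope positive): 86.390 − T = 13.7 a. For the hanging load (upward positive): T − 2.4 × 9.81 = 2.4 a.
Adding the two equations eliminates T: 62.846 = 16.1 a, so a = 3.9035 m/s².
Then from the hanging load's equation, T = 2.4 × (9.81 + 3.9035) = 32.912 N.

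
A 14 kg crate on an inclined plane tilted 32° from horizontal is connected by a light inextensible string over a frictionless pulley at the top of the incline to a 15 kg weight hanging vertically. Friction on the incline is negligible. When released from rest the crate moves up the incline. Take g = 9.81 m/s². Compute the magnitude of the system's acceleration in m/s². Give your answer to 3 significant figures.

For the crate on the incline: the weight component along the slope is m₁g sin 32° = 14 × 9.81 × 0.5299 = 72.776 N and the normal force is N = m₁g cos 32° = 116.471 N.
Newton's second law for the crate (up-slope positive): T − 72.776 = 14 a. For the hanging weight (downward positive): 15 × 9.81 − T = 15 a.
Adding the two equations eliminates T: 74.374 = 29 a, so a = 2.5646 m/s².

2.56 m/s²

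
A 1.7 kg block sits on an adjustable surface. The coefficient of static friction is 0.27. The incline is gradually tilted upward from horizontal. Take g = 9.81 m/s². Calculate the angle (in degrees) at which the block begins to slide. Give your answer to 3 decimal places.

At the threshold of sliding, static friction is at its maximum μ_s N and exactly balances the weight component along the incline: mg sin θ = μ_s mg cos θ.
Hence tan θ = μ_s = 0.27, so θ = arctan(0.27) = 15.1096°.

15.110°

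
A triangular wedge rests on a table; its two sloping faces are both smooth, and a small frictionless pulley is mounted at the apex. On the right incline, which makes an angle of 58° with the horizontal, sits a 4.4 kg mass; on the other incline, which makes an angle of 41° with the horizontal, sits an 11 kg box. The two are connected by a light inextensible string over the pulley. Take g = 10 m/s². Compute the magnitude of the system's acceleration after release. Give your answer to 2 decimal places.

2.26 m/s²

Resolve each weight along its own incline: the 4.4 kg mass has component 4.4 × 10 × sin 58° = 37.314 N down its slope, and the 11 kg mass has 11 × 10 × sin 41° = 72.166 N down its slope.
The 11 kg side's 72.166 N exceeds the other side's 37.314 N, so that mass slides down and the 4.4 kg mass slides up. Taking that direction as positive, Newton's second law for the whole system gives 72.166 − 37.314 = (4.4 + 11) a, so a = 34.852 / 15.4 = 2.2631 m/s².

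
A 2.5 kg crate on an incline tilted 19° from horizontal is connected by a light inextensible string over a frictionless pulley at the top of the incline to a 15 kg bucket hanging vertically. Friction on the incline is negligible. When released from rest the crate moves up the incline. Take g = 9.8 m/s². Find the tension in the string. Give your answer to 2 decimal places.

For the crate on the incline: the weight component along the slope is m₁g sin 19° = 2.5 × 9.8 × 0.3256 = 7.977 N and the normal force is N = m₁g cos 19° = 23.165 N.
Newton's second law for the crate (up-slope positive): T − 7.977 = 2.5 a. For the hanging bucket (downward positive): 15 × 9.8 − T = 15 a.
Adding the two equations eliminates T: 139.023 = 17.5 a, so a = 7.9442 m/s².
Then from the hanging bucket's equation, T = 15 × (9.8 − 7.9442) = 27.837 N.

27.84 N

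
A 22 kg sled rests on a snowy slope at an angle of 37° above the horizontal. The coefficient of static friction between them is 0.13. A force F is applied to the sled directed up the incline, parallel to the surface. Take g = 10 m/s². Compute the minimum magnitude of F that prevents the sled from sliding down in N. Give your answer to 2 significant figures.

110 N

The normal force is N = mg cos 37° = 175.700 N. With F at its minimum the sled is on the verge of sliding down, so static friction is at its maximum μ_s N = 0.13 × 175.700 = 22.841 N and acts up the slope.
Equilibrium along the incline: F + μ_s N = mg sin 37°, so F = 132.399 − 22.841 = 109.558 N.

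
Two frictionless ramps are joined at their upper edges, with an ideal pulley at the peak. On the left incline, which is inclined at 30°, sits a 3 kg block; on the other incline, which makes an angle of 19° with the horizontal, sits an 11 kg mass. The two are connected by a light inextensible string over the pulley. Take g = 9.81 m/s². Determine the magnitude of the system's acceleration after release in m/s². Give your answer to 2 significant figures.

1.5 m/s²

Resolve each weight along its own incline: the 3 kg mass has component 3 × 9.81 × sin 30° = 14.715 N down its slope, and the 11 kg mass has 11 × 9.81 × sin 19° = 35.132 N down its slope.
The 11 kg side's 35.132 N exceeds the other side's 14.715 N, so that mass slides down and the 3 kg mass slides up. Taking that direction as positive, Newton's second law for the whole system gives 35.132 − 14.715 = (3 + 11) a, so a = 20.417 / 14 = 1.4584 m/s².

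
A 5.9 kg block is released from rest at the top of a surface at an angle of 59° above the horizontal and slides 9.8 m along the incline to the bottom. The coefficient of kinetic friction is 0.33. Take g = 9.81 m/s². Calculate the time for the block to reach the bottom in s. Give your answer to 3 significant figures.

1.71 s

The weight component along the incline is mg sin 59° = 49.612 N and the normal force is N = mg cos 59° = 29.810 N.
Friction up the slope is f = μN = 0.33 × 29.810 = 9.837 N, so the net downslope force is 49.612 − 9.837 = 39.775 N and a = 39.775 / 5.9 = 6.7415 m/s².
Starting from rest, L = ½at², so t = √(2L/a) = √(2 × 9.8 / 6.7415) = 1.7051 s.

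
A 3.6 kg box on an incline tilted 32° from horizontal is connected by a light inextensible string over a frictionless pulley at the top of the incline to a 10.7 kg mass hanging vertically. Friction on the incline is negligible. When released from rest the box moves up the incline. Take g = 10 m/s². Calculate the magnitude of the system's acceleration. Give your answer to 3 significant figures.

6.15 m/s²

For the box on the incline: the weight component along the slope is m₁g sin 32° = 3.6 × 10 × 0.5299 = 19.076 N and the normal force is N = m₁g cos 32° = 30.530 N.
Newton's second law for the box (up-slope positive): T − 19.076 = 3.6 a. For the hanging mass (downward positive): 10.7 × 10 − T = 10.7 a.
Adding the two equations eliminates T: 87.924 = 14.3 a, so a = 6.1485 m/s².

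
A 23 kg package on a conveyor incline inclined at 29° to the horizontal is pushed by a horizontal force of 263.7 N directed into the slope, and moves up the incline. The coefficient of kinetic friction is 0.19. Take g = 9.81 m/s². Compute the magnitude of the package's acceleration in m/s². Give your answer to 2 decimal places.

2.59 m/s²

The horizontal push has components F cos 29° = 263.7 × 0.8746 = 230.632 N up the incline and F sin 29° = 263.7 × 0.4848 = 127.842 N pressing into the surface.
The normal force is therefore N = mg cos 29° + F sin 29° = 197.336 + 127.842 = 325.178 N, and kinetic friction down the slope is μN = 0.19 × 325.178 = 61.784 N.
Along the incline: F cos 29° − mg sin 29° − μN = ma, so 230.632 − 109.385 − 61.784 = 23 a, giving a = 2.5853 m/s².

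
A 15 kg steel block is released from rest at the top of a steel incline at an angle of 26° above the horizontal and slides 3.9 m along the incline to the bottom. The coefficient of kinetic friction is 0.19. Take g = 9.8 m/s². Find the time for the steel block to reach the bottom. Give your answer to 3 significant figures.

1.72 s

The weight component along the incline is mg sin 26° = 64.441 N and the normal force is N = mg cos 26° = 132.123 N.
Friction up the slope is f = μN = 0.19 × 132.123 = 25.103 N, so the net downslope force is 64.441 − 25.103 = 39.338 N and a = 39.338 / 15 = 2.6225 m/s².
Starting from rest, L = ½at², so t = √(2L/a) = √(2 × 3.9 / 2.6225) = 1.7246 s.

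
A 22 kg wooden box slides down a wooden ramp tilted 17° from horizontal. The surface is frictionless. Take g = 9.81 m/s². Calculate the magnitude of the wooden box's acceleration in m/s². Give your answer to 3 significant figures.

Resolving the weight along the incline: the component pulling the wooden box down the slope is mg sin 17° = 22 × 9.81 × 0.2924 = 63.106 N, and the normal force is N = mg cos 17° = 22 × 9.81 × 0.9563 = 206.389 N.
With no friction the net force along the incline is 63.106 N, so a = g sin 17° = 63.106 / 22 = 2.8685 m/s².

2.87 m/s²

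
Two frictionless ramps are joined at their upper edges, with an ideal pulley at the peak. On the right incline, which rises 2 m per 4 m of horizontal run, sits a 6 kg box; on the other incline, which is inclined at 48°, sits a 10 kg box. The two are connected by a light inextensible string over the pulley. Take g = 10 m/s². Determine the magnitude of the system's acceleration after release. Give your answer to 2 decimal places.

Resolve each weight along its own incline: the 6 kg mass has component 6 × 10 × sin 26.57° = 26.833 N down its slope, and the 10 kg mass has 10 × 10 × sin 48° = 74.314 N down its slope.
The 10 kg side's 74.314 N exceeds the other side's 26.833 N, so that mass slides down and the 6 kg mass slides up. Taking that direction as positive, Newton's second law for the whole system gives 74.314 − 26.833 = (6 + 10) a, so a = 47.481 / 16 = 2.9676 m/s².

2.97 m/s²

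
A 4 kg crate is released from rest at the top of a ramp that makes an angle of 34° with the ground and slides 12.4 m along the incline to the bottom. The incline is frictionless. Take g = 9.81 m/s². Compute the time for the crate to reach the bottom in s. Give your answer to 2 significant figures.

2.1 s

The weight component along the incline is mg sin 34° = 21.943 N and the normal force is N = mg cos 34° = 32.531 N.
With no friction, a = g sin 34° = 5.4857 m/s².
Starting from rest, L = ½at², so t = √(2L/a) = √(2 × 12.4 / 5.4857) = 2.1262 s.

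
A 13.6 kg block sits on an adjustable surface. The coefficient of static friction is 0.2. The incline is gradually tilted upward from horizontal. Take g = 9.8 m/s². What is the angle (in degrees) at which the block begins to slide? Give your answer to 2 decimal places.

At the threshold of sliding, static friction is at its maximum μ_s N and exactly balances the weight component along the incline: mg sin θ = μ_s mg cos θ.
Hence tan θ = μ_s = 0.2, so θ = arctan(0.2) = 11.3099°.

11.31°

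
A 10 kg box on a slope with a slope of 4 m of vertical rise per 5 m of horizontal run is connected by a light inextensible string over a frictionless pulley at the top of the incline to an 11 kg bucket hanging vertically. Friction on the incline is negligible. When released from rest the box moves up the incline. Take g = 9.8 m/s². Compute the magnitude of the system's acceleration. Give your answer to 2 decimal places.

2.22 m/s²

For the box on the incline: the weight component along the slope is m₁g sin 38.66° = 10 × 9.8 × 0.6247 = 61.221 N and the normal force is N = m₁g cos 38.66° = 76.525 N.
Newton's second law for the box (up-slope positive): T − 61.221 = 10 a. For the hanging bucket (downward positive): 11 × 9.8 − T = 11 a.
Adding the two equations eliminates T: 46.579 = 21 a, so a = 2.2180 m/s².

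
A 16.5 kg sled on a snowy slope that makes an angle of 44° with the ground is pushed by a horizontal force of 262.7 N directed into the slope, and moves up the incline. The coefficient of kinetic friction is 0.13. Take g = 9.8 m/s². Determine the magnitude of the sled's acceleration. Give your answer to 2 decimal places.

The horizontal push has components F cos 44° = 262.7 × 0.7193 = 188.960 N up the incline and F sin 44° = 262.7 × 0.6947 = 182.498 N pressing into the surface.
The normal force is therefore N = mg cos 44° + F sin 44° = 116.311 + 182.498 = 298.809 N, and kinetic friction down the slope is μN = 0.13 × 298.809 = 38.845 N.
Along the incline: F cos 44° − mg sin 44° − μN = ma, so 188.960 − 112.333 − 38.845 = 16.5 a, giving a = 2.2898 m/s².

2.29 m/s²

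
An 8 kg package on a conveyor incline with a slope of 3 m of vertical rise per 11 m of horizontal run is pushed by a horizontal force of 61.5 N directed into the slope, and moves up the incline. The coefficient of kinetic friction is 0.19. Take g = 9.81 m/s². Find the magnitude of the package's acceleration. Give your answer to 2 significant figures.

2.7 m/s²

The horizontal push has components F cos 15.26° = 61.5 × 0.9648 = 59.335 N up the incline and F sin 15.26° = 61.5 × 0.2631 = 16.181 N pressing into the surface.
The normal force is therefore N = mg cos 15.26° + F sin 15.26° = 75.718 + 16.181 = 91.899 N, and kinetic friction down the slope is μN = 0.19 × 91.899 = 17.461 N.
Along the incline: F cos 15.26° − mg sin 15.26° − μN = ma, so 59.335 − 20.648 − 17.461 = 8 a, giving a = 2.6532 m/s².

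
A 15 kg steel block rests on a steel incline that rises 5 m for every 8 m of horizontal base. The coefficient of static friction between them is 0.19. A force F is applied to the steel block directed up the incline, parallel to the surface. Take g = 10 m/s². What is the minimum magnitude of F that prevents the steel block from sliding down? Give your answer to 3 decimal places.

The normal force is N = mg cos 32.01° = 127.200 N. With F at its minimum the steel block is on the verge of sliding down, so static friction is at its maximum μ_s N = 0.19 × 127.200 = 24.168 N and acts up the slope.
Equilibrium along the incline: F + μ_s N = mg sin 32.01°, so F = 79.500 − 24.168 = 55.332 N.

55.332 N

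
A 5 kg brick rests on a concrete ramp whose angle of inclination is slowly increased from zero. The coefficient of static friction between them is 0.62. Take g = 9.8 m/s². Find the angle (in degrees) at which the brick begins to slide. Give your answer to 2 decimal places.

At the threshold of sliding, static friction is at its maximum μ_s N and exactly balances the weight component along the incline: mg sin θ = μ_s mg cos θ.
Hence tan θ = μ_s = 0.62, so θ = arctan(0.62) = 31.7989°.

31.80°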